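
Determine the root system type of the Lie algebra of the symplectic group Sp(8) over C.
C4

This is sp(8), which has dimension 8(8+1)/2 = 36 and rank 8/2 = 4. In the classification of classical Lie algebras, the symplectic algebra sp(2n) has type C_n; here n = 4, so the Dynkin diagram is a chain of 4 nodes with a double edge at one end; the terminal node there is the unique long simple root (C_4). Hence the type is C_4.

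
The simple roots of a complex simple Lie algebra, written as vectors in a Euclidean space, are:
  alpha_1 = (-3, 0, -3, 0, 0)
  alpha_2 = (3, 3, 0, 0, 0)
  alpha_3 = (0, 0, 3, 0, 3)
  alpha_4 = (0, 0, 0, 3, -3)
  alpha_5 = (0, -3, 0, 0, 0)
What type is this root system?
Compute the Cartan integers a_ij = 2(alpha_i, alpha_j)/(alpha_j, alpha_j); the resulting 5x5 Cartan matrix is
[[2, -1, -1, 0, 0], [-1, 2, 0, 0, -2], [-1, 0, 2, -1, 0], [0, 0, -1, 2, 0], [0, -1, 0, 0, 2]].
The roots have two lengths (squared-length ratio 2:1); the short ones are alpha_{5}. The associated Dynkin diagram is a chain of 5 nodes with a double edge at one end; the terminal node there is the unique short simple root (B_5), so the type is B_5 (the algebra so(11)).

B_5 (so(11))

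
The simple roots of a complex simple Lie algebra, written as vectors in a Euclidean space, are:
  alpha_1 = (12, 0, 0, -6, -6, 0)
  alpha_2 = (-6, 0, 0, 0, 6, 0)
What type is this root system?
G_2

Compute the Cartan integers a_ij = 2(alpha_i, alpha_j)/(alpha_j, alpha_j); the resulting 2x2 Cartan matrix is
[[2, -3], [-1, 2]].
The roots have two lengths (squared-length ratio 3:1); the short ones are alpha_{2}. The associated Dynkin diagram is two nodes joined by a triple edge (G_2), so the type is G_2.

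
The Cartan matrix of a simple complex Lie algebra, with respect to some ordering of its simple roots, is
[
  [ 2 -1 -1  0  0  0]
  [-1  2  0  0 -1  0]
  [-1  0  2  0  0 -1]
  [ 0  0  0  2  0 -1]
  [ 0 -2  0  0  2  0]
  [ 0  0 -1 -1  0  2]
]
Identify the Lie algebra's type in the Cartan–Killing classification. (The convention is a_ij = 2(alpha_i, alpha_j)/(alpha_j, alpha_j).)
C6

The matrix has rank 6 with 2's on the diagonal. Reading the off-diagonal entries as Dynkin edges (a single edge where a_ij = a_ji = -1; a double or triple edge where a_ij * a_ji = 2 or 3), the diagram is a chain of 6 nodes with a double edge at one end; the terminal node there is the unique long simple root (C_6). One simple-root ordering that puts it in standard form is (alpha_4, alpha_6, alpha_3, alpha_1, alpha_2, alpha_5). So the algebra is type C_6, i.e. sp(12).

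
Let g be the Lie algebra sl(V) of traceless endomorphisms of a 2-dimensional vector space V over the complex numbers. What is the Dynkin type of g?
This is sl(2), which has dimension 2^2 - 1 = 3 and rank 2 - 1 = 1 (a Cartan subalgebra is the diagonal traceless matrices). In the classification of classical Lie algebras, the special linear algebra sl(n+1) has type A_n; here n = 1, so the Dynkin diagram is a chain of 1 nodes with single edges (A_1). Hence the type is A_1.

A_1 (sl(2))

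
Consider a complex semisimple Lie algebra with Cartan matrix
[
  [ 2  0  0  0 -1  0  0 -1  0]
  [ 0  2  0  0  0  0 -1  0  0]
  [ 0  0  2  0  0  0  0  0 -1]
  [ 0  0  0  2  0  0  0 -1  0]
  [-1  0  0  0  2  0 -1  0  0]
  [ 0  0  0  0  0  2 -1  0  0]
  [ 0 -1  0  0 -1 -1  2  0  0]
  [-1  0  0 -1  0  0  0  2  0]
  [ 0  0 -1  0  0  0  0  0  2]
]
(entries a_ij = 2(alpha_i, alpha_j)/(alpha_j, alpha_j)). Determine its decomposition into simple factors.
The diagram associated to this matrix has two connected components: the simple roots {alpha_3, alpha_9} form a chain of 2 nodes with single edges (A_2), and {alpha_1, alpha_2, alpha_4, alpha_5, alpha_6, alpha_7, alpha_8} form a chain of 5 nodes with a fork of two nodes at one end (D_7). A semisimple Lie algebra decomposes uniquely as the direct sum of simple ideals, one per connected component of its Dynkin diagram, so g ≅ A_2 ⊕ D_7 (dimension 8 + 91 = 99).

A2 + D7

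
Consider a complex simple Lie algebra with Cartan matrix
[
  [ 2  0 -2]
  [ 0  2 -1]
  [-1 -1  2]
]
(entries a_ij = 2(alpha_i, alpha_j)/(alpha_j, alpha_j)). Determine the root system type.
C_3

The matrix has rank 3 with 2's on the diagonal. Reading the off-diagonal entries as Dynkin edges (a single edge where a_ij = a_ji = -1; a double or triple edge where a_ij * a_ji = 2 or 3), the diagram is a chain of 3 nodes with a double edge at one end; the terminal node there is the unique long simple root (C_3). One simple-root ordering that puts it in standard form is (alpha_2, alpha_3, alpha_1). So the algebra is type C_3, i.e. sp(6).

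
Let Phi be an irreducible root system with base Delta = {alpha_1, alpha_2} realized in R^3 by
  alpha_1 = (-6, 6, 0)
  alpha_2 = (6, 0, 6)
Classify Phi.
Compute the Cartan integers a_ij = 2(alpha_i, alpha_j)/(alpha_j, alpha_j); the resulting 2x2 Cartan matrix is
[[2, -1], [-1, 2]].
All simple roots have the same length, so the diagram is simply laced. The associated Dynkin diagram is a chain of 2 nodes with single edges (A_2), so the type is A_2 (the algebra sl(3)).

A2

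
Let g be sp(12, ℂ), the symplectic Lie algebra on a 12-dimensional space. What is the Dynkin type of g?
C6

This is sp(12), which has dimension 12(12+1)/2 = 78 and rank 12/2 = 6. In the classification of classical Lie algebras, the symplectic algebra sp(2n) has type C_n; here n = 6, so the Dynkin diagram is a chain of 6 nodes with a double edge at one end; the terminal node there is the unique long simple root (C_6). Hence the type is C_6.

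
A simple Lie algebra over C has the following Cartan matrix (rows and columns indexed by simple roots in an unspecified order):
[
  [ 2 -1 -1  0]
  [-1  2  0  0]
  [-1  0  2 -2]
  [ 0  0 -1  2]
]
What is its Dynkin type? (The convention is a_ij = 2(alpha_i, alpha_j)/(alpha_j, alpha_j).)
type B_4

The matrix has rank 4 with 2's on the diagonal. Reading the off-diagonal entries as Dynkin edges (a single edge where a_ij = a_ji = -1; a double or triple edge where a_ij * a_ji = 2 or 3), the diagram is a chain of 4 nodes with a double edge at one end; the terminal node there is the unique short simple root (B_4). One simple-root ordering that puts it in standard form is (alpha_2, alpha_1, alpha_3, alpha_4). So the algebra is type B_4, i.e. so(9).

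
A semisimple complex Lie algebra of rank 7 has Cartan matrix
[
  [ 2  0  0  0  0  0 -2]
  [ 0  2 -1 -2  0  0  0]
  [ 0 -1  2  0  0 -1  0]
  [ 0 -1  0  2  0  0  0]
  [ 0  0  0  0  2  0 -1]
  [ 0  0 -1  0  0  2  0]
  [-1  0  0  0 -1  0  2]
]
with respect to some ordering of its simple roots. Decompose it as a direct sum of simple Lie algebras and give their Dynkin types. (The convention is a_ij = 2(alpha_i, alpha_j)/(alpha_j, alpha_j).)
The diagram associated to this matrix has two connected components: the simple roots {alpha_2, alpha_3, alpha_4, alpha_6} form a chain of 4 nodes with a double edge at one end; the terminal node there is the unique short simple root (B_4), and {alpha_1, alpha_5, alpha_7} form a chain of 3 nodes with a double edge at one end; the terminal node there is the unique long simple root (C_3). A semisimple Lie algebra decomposes uniquely as the direct sum of simple ideals, one per connected component of its Dynkin diagram, so g ≅ B_4 ⊕ C_3 (dimension 36 + 21 = 57).

B_4 (so(9)) + C_3 (sp(6))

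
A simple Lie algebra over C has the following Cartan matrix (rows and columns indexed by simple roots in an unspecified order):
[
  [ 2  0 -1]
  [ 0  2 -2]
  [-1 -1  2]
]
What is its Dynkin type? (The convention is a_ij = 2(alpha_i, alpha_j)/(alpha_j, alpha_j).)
type C_3

The matrix has rank 3 with 2's on the diagonal. Reading the off-diagonal entries as Dynkin edges (a single edge where a_ij = a_ji = -1; a double or triple edge where a_ij * a_ji = 2 or 3), the diagram is a chain of 3 nodes with a double edge at one end; the terminal node there is the unique long simple root (C_3). One simple-root ordering that puts it in standard form is (alpha_1, alpha_3, alpha_2). So the algebra is type C_3, i.e. sp(6).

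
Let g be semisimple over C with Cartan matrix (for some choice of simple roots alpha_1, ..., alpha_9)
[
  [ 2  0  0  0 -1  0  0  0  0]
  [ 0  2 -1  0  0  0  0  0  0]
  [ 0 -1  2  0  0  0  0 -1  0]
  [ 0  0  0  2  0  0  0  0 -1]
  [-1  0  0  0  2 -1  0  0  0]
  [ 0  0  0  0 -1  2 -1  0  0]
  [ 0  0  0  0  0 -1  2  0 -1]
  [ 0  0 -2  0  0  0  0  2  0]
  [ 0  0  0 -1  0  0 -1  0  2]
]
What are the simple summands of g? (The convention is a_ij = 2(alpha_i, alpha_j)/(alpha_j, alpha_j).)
type A_6 + type C_3

The diagram associated to this matrix has two connected components: the simple roots {alpha_1, alpha_4, alpha_5, alpha_6, alpha_7, alpha_9} form a chain of 6 nodes with single edges (A_6), and {alpha_2, alpha_3, alpha_8} form a chain of 3 nodes with a double edge at one end; the terminal node there is the unique long simple root (C_3). A semisimple Lie algebra decomposes uniquely as the direct sum of simple ideals, one per connected component of its Dynkin diagram, so g ≅ A_6 ⊕ C_3 (dimension 48 + 21 = 69).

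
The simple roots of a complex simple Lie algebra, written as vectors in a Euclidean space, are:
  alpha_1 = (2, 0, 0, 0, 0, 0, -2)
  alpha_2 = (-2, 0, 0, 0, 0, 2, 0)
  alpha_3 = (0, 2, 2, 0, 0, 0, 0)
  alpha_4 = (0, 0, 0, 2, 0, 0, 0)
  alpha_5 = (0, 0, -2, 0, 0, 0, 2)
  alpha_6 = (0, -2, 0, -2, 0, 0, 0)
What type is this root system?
B6

Compute the Cartan integers a_ij = 2(alpha_i, alpha_j)/(alpha_j, alpha_j); the resulting 6x6 Cartan matrix is
[[2, -1, 0, 0, -1, 0], [-1, 2, 0, 0, 0, 0], [0, 0, 2, 0, -1, -1], [0, 0, 0, 2, 0, -1], [-1, 0, -1, 0, 2, 0], [0, 0, -1, -2, 0, 2]].
The roots have two lengths (squared-length ratio 2:1); the short ones are alpha_{4}. The associated Dynkin diagram is a chain of 6 nodes with a double edge at one end; the terminal node there is the unique short simple root (B_6), so the type is B_6 (the algebra so(13)).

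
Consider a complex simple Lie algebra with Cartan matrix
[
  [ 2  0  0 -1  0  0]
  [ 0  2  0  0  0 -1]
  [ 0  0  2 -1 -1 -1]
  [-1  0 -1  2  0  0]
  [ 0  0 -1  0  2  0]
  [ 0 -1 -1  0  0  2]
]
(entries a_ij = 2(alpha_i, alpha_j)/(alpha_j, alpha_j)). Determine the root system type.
The matrix has rank 6 with 2's on the diagonal. Reading the off-diagonal entries as Dynkin edges (a single edge where a_ij = a_ji = -1; a double or triple edge where a_ij * a_ji = 2 or 3), the diagram is a chain of 5 nodes with one extra node attached to the third node from one end (E_6). One simple-root ordering that puts it in standard form is (alpha_1, alpha_5, alpha_4, alpha_3, alpha_6, alpha_2). So the algebra is type E_6.

E6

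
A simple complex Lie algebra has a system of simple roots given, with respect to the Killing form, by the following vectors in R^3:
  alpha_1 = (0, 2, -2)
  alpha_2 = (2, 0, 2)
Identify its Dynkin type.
Compute the Cartan integers a_ij = 2(alpha_i, alpha_j)/(alpha_j, alpha_j); the resulting 2x2 Cartan matrix is
[[2, -1], [-1, 2]].
All simple roots have the same length, so the diagram is simply laced. The associated Dynkin diagram is a chain of 2 nodes with single edges (A_2), so the type is A_2 (the algebra sl(3)).

A_2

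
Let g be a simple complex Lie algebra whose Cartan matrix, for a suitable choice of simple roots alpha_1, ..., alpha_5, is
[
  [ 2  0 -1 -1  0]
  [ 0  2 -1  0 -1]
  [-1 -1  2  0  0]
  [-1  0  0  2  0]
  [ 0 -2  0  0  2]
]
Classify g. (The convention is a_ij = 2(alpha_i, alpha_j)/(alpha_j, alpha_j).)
C_5

The matrix has rank 5 with 2's on the diagonal. Reading the off-diagonal entries as Dynkin edges (a single edge where a_ij = a_ji = -1; a double or triple edge where a_ij * a_ji = 2 or 3), the diagram is a chain of 5 nodes with a double edge at one end; the terminal node there is the unique long simple root (C_5). One simple-root ordering that puts it in standard form is (alpha_4, alpha_1, alpha_3, alpha_2, alpha_5). So the algebra is type C_5, i.e. sp(10).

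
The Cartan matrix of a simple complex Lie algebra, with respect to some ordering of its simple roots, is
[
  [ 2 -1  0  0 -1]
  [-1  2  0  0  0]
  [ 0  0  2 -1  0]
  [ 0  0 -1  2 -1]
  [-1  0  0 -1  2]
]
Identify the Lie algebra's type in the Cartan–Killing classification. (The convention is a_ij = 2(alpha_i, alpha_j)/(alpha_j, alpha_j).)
The matrix has rank 5 with 2's on the diagonal. Reading the off-diagonal entries as Dynkin edges (a single edge where a_ij = a_ji = -1; a double or triple edge where a_ij * a_ji = 2 or 3), the diagram is a chain of 5 nodes with single edges (A_5). One simple-root ordering that puts it in standard form is (alpha_3, alpha_4, alpha_5, alpha_1, alpha_2). So the algebra is type A_5, i.e. sl(6).

type A_5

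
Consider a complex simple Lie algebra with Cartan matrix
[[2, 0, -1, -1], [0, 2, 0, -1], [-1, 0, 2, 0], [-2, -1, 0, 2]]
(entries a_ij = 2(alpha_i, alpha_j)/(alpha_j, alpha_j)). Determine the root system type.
The matrix has rank 4 with 2's on the diagonal. Reading the off-diagonal entries as Dynkin edges (a single edge where a_ij = a_ji = -1; a double or triple edge where a_ij * a_ji = 2 or 3), the diagram is a chain of 4 nodes with a double edge between the middle two (F_4). One simple-root ordering that puts it in standard form is (alpha_2, alpha_4, alpha_1, alpha_3). So the algebra is type F_4.

F_4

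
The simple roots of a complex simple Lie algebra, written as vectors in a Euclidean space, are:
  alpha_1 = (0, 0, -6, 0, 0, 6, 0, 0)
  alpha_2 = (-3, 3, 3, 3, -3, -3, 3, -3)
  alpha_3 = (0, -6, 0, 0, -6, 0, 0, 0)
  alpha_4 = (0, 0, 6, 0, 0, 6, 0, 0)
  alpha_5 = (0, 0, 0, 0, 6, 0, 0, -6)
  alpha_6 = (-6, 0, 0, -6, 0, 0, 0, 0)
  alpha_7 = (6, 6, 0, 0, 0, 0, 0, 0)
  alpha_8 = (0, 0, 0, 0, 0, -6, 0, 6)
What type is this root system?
E_8

Compute the Cartan integers a_ij = 2(alpha_i, alpha_j)/(alpha_j, alpha_j); the resulting 8x8 Cartan matrix is
[[2, -1, 0, 0, 0, 0, 0, -1], [-1, 2, 0, 0, 0, 0, 0, 0], [0, 0, 2, 0, -1, 0, -1, 0], [0, 0, 0, 2, 0, 0, 0, -1], [0, 0, -1, 0, 2, 0, 0, -1], [0, 0, 0, 0, 0, 2, -1, 0], [0, 0, -1, 0, 0, -1, 2, 0], [-1, 0, 0, -1, -1, 0, 0, 2]].
All simple roots have the same length, so the diagram is simply laced. The associated Dynkin diagram is a chain of 7 nodes with one extra node attached to the third node from one end (E_8), so the type is E_8.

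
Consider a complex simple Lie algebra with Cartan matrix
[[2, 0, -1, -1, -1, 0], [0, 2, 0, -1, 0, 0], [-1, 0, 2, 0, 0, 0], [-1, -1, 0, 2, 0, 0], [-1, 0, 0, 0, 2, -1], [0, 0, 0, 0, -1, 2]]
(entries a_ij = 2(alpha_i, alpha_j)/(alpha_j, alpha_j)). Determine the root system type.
type E_6

The matrix has rank 6 with 2's on the diagonal. Reading the off-diagonal entries as Dynkin edges (a single edge where a_ij = a_ji = -1; a double or triple edge where a_ij * a_ji = 2 or 3), the diagram is a chain of 5 nodes with one extra node attached to the third node from one end (E_6). One simple-root ordering that puts it in standard form is (alpha_2, alpha_3, alpha_4, alpha_1, alpha_5, alpha_6). So the algebra is type E_6.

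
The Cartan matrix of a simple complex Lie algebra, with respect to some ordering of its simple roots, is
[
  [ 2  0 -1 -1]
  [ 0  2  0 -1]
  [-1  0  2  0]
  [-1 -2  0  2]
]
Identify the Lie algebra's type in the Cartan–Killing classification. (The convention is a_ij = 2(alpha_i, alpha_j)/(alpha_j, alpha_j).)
B4

The matrix has rank 4 with 2's on the diagonal. Reading the off-diagonal entries as Dynkin edges (a single edge where a_ij = a_ji = -1; a double or triple edge where a_ij * a_ji = 2 or 3), the diagram is a chain of 4 nodes with a double edge at one end; the terminal node there is the unique short simple root (B_4). One simple-root ordering that puts it in standard form is (alpha_3, alpha_1, alpha_4, alpha_2). So the algebra is type B_4, i.e. so(9).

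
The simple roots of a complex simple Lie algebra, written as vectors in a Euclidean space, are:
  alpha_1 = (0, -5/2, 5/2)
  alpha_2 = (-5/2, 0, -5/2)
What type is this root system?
type A_2

Compute the Cartan integers a_ij = 2(alpha_i, alpha_j)/(alpha_j, alpha_j); the resulting 2x2 Cartan matrix is
[[2, -1], [-1, 2]].
All simple roots have the same length, so the diagram is simply laced. The associated Dynkin diagram is a chain of 2 nodes with single edges (A_2), so the type is A_2 (the algebra sl(3)).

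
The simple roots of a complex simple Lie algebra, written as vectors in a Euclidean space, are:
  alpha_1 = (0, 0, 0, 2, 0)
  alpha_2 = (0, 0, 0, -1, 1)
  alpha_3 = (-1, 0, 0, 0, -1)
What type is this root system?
Compute the Cartan integers a_ij = 2(alpha_i, alpha_j)/(alpha_j, alpha_j); the resulting 3x3 Cartan matrix is
[[2, -2, 0], [-1, 2, -1], [0, -1, 2]].
The roots have two lengths (squared-length ratio 2:1); the short ones are alpha_{2,3}. The associated Dynkin diagram is a chain of 3 nodes with a double edge at one end; the terminal node there is the unique long simple root (C_3), so the type is C_3 (the algebra sp(6)).

C_3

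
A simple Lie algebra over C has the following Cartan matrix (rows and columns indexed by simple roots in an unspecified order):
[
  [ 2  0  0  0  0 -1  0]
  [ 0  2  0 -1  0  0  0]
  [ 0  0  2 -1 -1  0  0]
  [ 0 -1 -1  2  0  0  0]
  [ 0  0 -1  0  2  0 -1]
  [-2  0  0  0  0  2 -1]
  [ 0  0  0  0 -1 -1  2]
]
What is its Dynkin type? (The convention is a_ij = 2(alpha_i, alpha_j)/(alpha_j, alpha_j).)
B7

The matrix has rank 7 with 2's on the diagonal. Reading the off-diagonal entries as Dynkin edges (a single edge where a_ij = a_ji = -1; a double or triple edge where a_ij * a_ji = 2 or 3), the diagram is a chain of 7 nodes with a double edge at one end; the terminal node there is the unique short simple root (B_7). One simple-root ordering that puts it in standard form is (alpha_2, alpha_4, alpha_3, alpha_5, alpha_7, alpha_6, alpha_1). So the algebra is type B_7, i.e. so(15).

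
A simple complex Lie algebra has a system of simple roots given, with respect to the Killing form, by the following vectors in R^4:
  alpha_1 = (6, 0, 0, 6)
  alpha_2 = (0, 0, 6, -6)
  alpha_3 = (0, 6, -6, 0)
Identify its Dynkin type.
type A_3

Compute the Cartan integers a_ij = 2(alpha_i, alpha_j)/(alpha_j, alpha_j); the resulting 3x3 Cartan matrix is
[[2, -1, 0], [-1, 2, -1], [0, -1, 2]].
All simple roots have the same length, so the diagram is simply laced. The associated Dynkin diagram is a chain of 3 nodes with single edges (A_3), so the type is A_3 (the algebra sl(4)).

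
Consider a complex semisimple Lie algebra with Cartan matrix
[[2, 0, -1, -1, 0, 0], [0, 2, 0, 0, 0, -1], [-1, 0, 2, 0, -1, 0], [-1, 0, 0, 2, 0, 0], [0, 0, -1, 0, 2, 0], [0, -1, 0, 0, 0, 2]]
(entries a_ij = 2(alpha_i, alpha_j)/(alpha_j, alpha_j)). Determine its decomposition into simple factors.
The diagram associated to this matrix has two connected components: the simple roots {alpha_2, alpha_6} form a chain of 2 nodes with single edges (A_2), and {alpha_1, alpha_3, alpha_4, alpha_5} form a chain of 4 nodes with single edges (A_4). A semisimple Lie algebra decomposes uniquely as the direct sum of simple ideals, one per connected component of its Dynkin diagram, so g ≅ A_2 ⊕ A_4 (dimension 8 + 24 = 32).

A_2 + A_4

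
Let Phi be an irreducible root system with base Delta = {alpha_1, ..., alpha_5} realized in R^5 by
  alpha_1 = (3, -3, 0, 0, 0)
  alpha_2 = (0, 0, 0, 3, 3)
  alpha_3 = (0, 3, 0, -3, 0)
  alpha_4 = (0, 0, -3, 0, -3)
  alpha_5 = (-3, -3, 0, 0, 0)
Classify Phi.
D_5 (so(10))

Compute the Cartan integers a_ij = 2(alpha_i, alpha_j)/(alpha_j, alpha_j); the resulting 5x5 Cartan matrix is
[[2, 0, -1, 0, 0], [0, 2, -1, -1, 0], [-1, -1, 2, 0, -1], [0, -1, 0, 2, 0], [0, 0, -1, 0, 2]].
All simple roots have the same length, so the diagram is simply laced. The associated Dynkin diagram is a chain of 3 nodes with a fork of two nodes at one end (D_5), so the type is D_5 (the algebra so(10)).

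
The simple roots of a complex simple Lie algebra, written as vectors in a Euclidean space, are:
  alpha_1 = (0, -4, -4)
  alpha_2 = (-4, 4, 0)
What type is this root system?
A2

Compute the Cartan integers a_ij = 2(alpha_i, alpha_j)/(alpha_j, alpha_j); the resulting 2x2 Cartan matrix is
[[2, -1], [-1, 2]].
All simple roots have the same length, so the diagram is simply laced. The associated Dynkin diagram is a chain of 2 nodes with single edges (A_2), so the type is A_2 (the algebra sl(3)).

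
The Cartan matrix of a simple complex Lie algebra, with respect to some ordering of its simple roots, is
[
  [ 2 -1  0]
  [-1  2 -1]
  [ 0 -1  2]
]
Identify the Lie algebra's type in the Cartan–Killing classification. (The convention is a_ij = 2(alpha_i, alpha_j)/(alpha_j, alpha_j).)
The matrix has rank 3 with 2's on the diagonal. Reading the off-diagonal entries as Dynkin edges (a single edge where a_ij = a_ji = -1; a double or triple edge where a_ij * a_ji = 2 or 3), the diagram is a chain of 3 nodes with single edges (A_3). One simple-root ordering that puts it in standard form is (alpha_1, alpha_2, alpha_3). So the algebra is type A_3, i.e. sl(4).

A_3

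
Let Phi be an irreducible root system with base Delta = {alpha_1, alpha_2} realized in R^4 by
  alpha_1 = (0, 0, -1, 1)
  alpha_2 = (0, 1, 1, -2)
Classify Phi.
G2

Compute the Cartan integers a_ij = 2(alpha_i, alpha_j)/(alpha_j, alpha_j); the resulting 2x2 Cartan matrix is
[[2, -1], [-3, 2]].
The roots have two lengths (squared-length ratio 3:1); the short ones are alpha_{1}. The associated Dynkin diagram is two nodes joined by a triple edge (G_2), so the type is G_2.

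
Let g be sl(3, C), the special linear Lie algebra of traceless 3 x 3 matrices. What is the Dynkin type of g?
A_2 (sl(3))

This is sl(3), which has dimension 3^2 - 1 = 8 and rank 3 - 1 = 2 (a Cartan subalgebra is the diagonal traceless matrices). In the classification of classical Lie algebras, the special linear algebra sl(n+1) has type A_n; here n = 2, so the Dynkin diagram is a chain of 2 nodes with single edges (A_2). Hence the type is A_2.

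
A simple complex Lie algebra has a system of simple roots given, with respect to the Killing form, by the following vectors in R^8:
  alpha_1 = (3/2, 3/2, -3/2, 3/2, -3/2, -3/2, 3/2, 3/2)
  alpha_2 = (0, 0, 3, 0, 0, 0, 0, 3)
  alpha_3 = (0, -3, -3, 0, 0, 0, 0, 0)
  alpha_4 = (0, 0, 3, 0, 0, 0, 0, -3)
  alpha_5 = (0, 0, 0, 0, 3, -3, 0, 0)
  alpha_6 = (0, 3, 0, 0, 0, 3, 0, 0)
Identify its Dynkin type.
E_6

Compute the Cartan integers a_ij = 2(alpha_i, alpha_j)/(alpha_j, alpha_j); the resulting 6x6 Cartan matrix is
[[2, 0, 0, -1, 0, 0], [0, 2, -1, 0, 0, 0], [0, -1, 2, -1, 0, -1], [-1, 0, -1, 2, 0, 0], [0, 0, 0, 0, 2, -1], [0, 0, -1, 0, -1, 2]].
All simple roots have the same length, so the diagram is simply laced. The associated Dynkin diagram is a chain of 5 nodes with one extra node attached to the third node from one end (E_6), so the type is E_6.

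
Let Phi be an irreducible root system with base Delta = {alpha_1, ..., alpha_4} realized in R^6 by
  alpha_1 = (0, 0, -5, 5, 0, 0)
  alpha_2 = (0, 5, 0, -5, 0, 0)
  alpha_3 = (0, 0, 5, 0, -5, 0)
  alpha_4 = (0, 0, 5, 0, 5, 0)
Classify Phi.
Compute the Cartan integers a_ij = 2(alpha_i, alpha_j)/(alpha_j, alpha_j); the resulting 4x4 Cartan matrix is
[[2, -1, -1, -1], [-1, 2, 0, 0], [-1, 0, 2, 0], [-1, 0, 0, 2]].
All simple roots have the same length, so the diagram is simply laced. The associated Dynkin diagram is a chain of 2 nodes with a fork of two nodes at one end (D_4), so the type is D_4 (the algebra so(8)).

D_4 (so(8))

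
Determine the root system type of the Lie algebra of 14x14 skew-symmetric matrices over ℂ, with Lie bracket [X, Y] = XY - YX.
This is so(14) with 14 even, which has dimension 14(14-1)/2 = 91 and rank 14/2 = 7. In the classification of classical Lie algebras, the orthogonal algebra so(2n) in an even number of variables has type D_n; here n = 7, so the Dynkin diagram is a chain of 5 nodes with a fork of two nodes at one end (D_7). Hence the type is D_7.

D_7 (so(14))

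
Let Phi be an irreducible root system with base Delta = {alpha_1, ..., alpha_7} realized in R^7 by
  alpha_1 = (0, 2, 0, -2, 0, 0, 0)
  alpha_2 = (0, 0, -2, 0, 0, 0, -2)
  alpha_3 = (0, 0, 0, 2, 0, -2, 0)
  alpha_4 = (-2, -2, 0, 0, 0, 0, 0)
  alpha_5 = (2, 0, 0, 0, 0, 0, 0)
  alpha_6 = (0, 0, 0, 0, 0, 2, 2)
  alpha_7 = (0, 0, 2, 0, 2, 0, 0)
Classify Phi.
B_7

Compute the Cartan integers a_ij = 2(alpha_i, alpha_j)/(alpha_j, alpha_j); the resulting 7x7 Cartan matrix is
[[2, 0, -1, -1, 0, 0, 0], [0, 2, 0, 0, 0, -1, -1], [-1, 0, 2, 0, 0, -1, 0], [-1, 0, 0, 2, -2, 0, 0], [0, 0, 0, -1, 2, 0, 0], [0, -1, -1, 0, 0, 2, 0], [0, -1, 0, 0, 0, 0, 2]].
The roots have two lengths (squared-length ratio 2:1); the short ones are alpha_{5}. The associated Dynkin diagram is a chain of 7 nodes with a double edge at one end; the terminal node there is the unique short simple root (B_7), so the type is B_7 (the algebra so(15)).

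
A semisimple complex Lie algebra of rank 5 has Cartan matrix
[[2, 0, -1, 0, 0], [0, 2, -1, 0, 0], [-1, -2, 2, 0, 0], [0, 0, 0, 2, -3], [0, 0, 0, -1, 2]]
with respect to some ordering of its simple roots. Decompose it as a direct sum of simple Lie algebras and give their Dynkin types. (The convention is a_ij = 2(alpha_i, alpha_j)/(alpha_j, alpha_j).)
B_3 (so(7)) + G_2

The diagram associated to this matrix has two connected components: the simple roots {alpha_1, alpha_2, alpha_3} form a chain of 3 nodes with a double edge at one end; the terminal node there is the unique short simple root (B_3), and {alpha_4, alpha_5} form two nodes joined by a triple edge (G_2). A semisimple Lie algebra decomposes uniquely as the direct sum of simple ideals, one per connected component of its Dynkin diagram, so g ≅ B_3 ⊕ G_2 (dimension 21 + 14 = 35).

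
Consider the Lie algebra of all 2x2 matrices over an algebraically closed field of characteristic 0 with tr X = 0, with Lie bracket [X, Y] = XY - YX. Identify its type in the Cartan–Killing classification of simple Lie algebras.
A1

This is sl(2), which has dimension 2^2 - 1 = 3 and rank 2 - 1 = 1 (a Cartan subalgebra is the diagonal traceless matrices). In the classification of classical Lie algebras, the special linear algebra sl(n+1) has type A_n; here n = 1, so the Dynkin diagram is a chain of 1 nodes with single edges (A_1). Hence the type is A_1.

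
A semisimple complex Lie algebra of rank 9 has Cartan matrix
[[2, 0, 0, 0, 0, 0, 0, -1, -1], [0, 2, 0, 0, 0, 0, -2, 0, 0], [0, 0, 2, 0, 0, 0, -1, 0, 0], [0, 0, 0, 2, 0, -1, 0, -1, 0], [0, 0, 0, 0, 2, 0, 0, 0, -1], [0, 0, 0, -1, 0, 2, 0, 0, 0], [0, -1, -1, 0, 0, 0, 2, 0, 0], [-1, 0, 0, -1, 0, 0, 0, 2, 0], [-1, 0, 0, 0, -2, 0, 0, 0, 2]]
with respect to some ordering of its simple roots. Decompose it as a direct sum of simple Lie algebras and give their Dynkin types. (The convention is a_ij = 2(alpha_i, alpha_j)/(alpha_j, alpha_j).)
type B_6 + type C_3

The diagram associated to this matrix has two connected components: the simple roots {alpha_1, alpha_4, alpha_5, alpha_6, alpha_8, alpha_9} form a chain of 6 nodes with a double edge at one end; the terminal node there is the unique short simple root (B_6), and {alpha_2, alpha_3, alpha_7} form a chain of 3 nodes with a double edge at one end; the terminal node there is the unique long simple root (C_3). A semisimple Lie algebra decomposes uniquely as the direct sum of simple ideals, one per connected component of its Dynkin diagram, so g ≅ B_6 ⊕ C_3 (dimension 78 + 21 = 99).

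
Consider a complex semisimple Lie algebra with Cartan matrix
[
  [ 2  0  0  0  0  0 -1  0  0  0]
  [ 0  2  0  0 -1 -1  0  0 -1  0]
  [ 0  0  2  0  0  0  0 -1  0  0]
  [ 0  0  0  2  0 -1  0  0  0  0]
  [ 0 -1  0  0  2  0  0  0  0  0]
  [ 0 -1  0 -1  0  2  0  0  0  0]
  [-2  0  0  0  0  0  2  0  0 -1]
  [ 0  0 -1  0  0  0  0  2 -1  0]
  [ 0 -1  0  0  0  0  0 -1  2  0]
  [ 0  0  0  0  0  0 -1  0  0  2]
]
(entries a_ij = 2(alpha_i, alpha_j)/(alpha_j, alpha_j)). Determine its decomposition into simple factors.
The diagram associated to this matrix has two connected components: the simple roots {alpha_1, alpha_7, alpha_10} form a chain of 3 nodes with a double edge at one end; the terminal node there is the unique short simple root (B_3), and {alpha_2, alpha_3, alpha_4, alpha_5, alpha_6, alpha_8, alpha_9} form a chain of 6 nodes with one extra node attached to the third node from one end (E_7). A semisimple Lie algebra decomposes uniquely as the direct sum of simple ideals, one per connected component of its Dynkin diagram, so g ≅ B_3 ⊕ E_7 (dimension 21 + 133 = 154).

type B_3 ⊕ type E_7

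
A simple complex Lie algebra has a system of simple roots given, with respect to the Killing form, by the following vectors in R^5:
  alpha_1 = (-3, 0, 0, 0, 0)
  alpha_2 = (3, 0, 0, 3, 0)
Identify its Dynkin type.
type B_2

Compute the Cartan integers a_ij = 2(alpha_i, alpha_j)/(alpha_j, alpha_j); the resulting 2x2 Cartan matrix is
[[2, -1], [-2, 2]].
The roots have two lengths (squared-length ratio 2:1); the short ones are alpha_{1}. The associated Dynkin diagram is a chain of 2 nodes with a double edge at one end; the terminal node there is the unique short simple root (B_2), so the type is B_2 (the algebra so(5)).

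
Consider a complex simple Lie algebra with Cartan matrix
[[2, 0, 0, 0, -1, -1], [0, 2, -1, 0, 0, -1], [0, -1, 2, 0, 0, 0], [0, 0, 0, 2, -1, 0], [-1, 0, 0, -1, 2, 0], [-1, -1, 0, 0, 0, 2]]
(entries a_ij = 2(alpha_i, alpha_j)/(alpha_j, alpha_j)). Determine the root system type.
The matrix has rank 6 with 2's on the diagonal. Reading the off-diagonal entries as Dynkin edges (a single edge where a_ij = a_ji = -1; a double or triple edge where a_ij * a_ji = 2 or 3), the diagram is a chain of 6 nodes with single edges (A_6). One simple-root ordering that puts it in standard form is (alpha_3, alpha_2, alpha_6, alpha_1, alpha_5, alpha_4). So the algebra is type A_6, i.e. sl(7).

A6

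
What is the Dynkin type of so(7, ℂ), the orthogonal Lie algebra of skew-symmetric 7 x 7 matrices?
B3

This is so(7) with 7 odd, which has dimension 7(7-1)/2 = 21 and rank (7-1)/2 = 3. In the classification of classical Lie algebras, the orthogonal algebra so(2n+1) in an odd number of variables has type B_n; here n = 3, so the Dynkin diagram is a chain of 3 nodes with a double edge at one end; the terminal node there is the unique short simple root (B_3). Hence the type is B_3.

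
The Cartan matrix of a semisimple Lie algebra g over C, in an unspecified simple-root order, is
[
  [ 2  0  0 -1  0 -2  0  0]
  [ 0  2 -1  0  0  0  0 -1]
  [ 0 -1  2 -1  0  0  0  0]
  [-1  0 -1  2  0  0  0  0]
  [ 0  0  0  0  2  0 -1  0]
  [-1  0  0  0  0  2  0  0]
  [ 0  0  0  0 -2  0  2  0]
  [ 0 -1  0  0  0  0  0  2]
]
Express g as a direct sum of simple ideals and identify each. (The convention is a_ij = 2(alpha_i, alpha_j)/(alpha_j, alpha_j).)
type B_2 ⊕ type B_6

The diagram associated to this matrix has two connected components: the simple roots {alpha_5, alpha_7} form a chain of 2 nodes with a double edge at one end; the terminal node there is the unique short simple root (B_2), and {alpha_1, alpha_2, alpha_3, alpha_4, alpha_6, alpha_8} form a chain of 6 nodes with a double edge at one end; the terminal node there is the unique short simple root (B_6). A semisimple Lie algebra decomposes uniquely as the direct sum of simple ideals, one per connected component of its Dynkin diagram, so g ≅ B_2 ⊕ B_6 (dimension 10 + 78 = 88).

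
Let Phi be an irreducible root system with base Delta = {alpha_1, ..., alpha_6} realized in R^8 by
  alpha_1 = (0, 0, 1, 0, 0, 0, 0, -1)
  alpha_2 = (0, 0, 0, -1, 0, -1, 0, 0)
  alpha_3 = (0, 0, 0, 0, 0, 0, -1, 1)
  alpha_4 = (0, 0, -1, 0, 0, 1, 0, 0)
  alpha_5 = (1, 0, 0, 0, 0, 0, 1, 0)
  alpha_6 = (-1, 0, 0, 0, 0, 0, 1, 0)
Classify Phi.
type D_6

Compute the Cartan integers a_ij = 2(alpha_i, alpha_j)/(alpha_j, alpha_j); the resulting 6x6 Cartan matrix is
[[2, 0, -1, -1, 0, 0], [0, 2, 0, -1, 0, 0], [-1, 0, 2, 0, -1, -1], [-1, -1, 0, 2, 0, 0], [0, 0, -1, 0, 2, 0], [0, 0, -1, 0, 0, 2]].
All simple roots have the same length, so the diagram is simply laced. The associated Dynkin diagram is a chain of 4 nodes with a fork of two nodes at one end (D_6), so the type is D_6 (the algebra so(12)).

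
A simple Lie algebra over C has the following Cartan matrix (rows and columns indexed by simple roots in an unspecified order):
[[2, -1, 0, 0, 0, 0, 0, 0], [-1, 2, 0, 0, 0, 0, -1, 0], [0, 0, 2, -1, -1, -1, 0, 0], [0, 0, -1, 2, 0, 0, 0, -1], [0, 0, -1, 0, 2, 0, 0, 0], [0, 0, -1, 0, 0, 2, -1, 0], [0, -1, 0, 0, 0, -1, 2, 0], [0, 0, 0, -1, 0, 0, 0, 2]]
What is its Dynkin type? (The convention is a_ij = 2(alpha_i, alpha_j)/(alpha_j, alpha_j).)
E_8

The matrix has rank 8 with 2's on the diagonal. Reading the off-diagonal entries as Dynkin edges (a single edge where a_ij = a_ji = -1; a double or triple edge where a_ij * a_ji = 2 or 3), the diagram is a chain of 7 nodes with one extra node attached to the third node from one end (E_8). One simple-root ordering that puts it in standard form is (alpha_8, alpha_5, alpha_4, alpha_3, alpha_6, alpha_7, alpha_2, alpha_1). So the algebra is type E_8.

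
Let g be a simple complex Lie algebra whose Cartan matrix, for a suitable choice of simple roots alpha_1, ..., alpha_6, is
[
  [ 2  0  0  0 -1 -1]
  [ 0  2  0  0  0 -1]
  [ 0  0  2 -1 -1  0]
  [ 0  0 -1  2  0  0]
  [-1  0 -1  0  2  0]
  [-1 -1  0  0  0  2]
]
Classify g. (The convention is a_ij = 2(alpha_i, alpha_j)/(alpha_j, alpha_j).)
type A_6

The matrix has rank 6 with 2's on the diagonal. Reading the off-diagonal entries as Dynkin edges (a single edge where a_ij = a_ji = -1; a double or triple edge where a_ij * a_ji = 2 or 3), the diagram is a chain of 6 nodes with single edges (A_6). One simple-root ordering that puts it in standard form is (alpha_2, alpha_6, alpha_1, alpha_5, alpha_3, alpha_4). So the algebra is type A_6, i.e. sl(7).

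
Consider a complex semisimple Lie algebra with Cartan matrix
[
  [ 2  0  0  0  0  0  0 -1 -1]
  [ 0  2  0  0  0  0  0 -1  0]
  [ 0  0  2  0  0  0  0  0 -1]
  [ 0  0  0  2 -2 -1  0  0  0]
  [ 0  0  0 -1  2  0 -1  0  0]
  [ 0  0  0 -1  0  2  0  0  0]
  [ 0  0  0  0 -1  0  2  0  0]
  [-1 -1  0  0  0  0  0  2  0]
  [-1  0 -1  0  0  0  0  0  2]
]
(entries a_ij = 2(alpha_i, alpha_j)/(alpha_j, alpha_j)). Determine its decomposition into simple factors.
The diagram associated to this matrix has two connected components: the simple roots {alpha_1, alpha_2, alpha_3, alpha_8, alpha_9} form a chain of 5 nodes with single edges (A_5), and {alpha_4, alpha_5, alpha_6, alpha_7} form a chain of 4 nodes with a double edge between the middle two (F_4). A semisimple Lie algebra decomposes uniquely as the direct sum of simple ideals, one per connected component of its Dynkin diagram, so g ≅ A_5 ⊕ F_4 (dimension 35 + 52 = 87).

A5 ⊕ F4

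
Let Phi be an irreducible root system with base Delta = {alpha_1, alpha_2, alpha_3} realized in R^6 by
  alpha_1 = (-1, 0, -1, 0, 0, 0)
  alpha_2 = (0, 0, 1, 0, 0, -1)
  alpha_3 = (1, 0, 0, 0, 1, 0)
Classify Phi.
A_3 (sl(4))

Compute the Cartan integers a_ij = 2(alpha_i, alpha_j)/(alpha_j, alpha_j); the resulting 3x3 Cartan matrix is
[[2, -1, -1], [-1, 2, 0], [-1, 0, 2]].
All simple roots have the same length, so the diagram is simply laced. The associated Dynkin diagram is a chain of 3 nodes with single edges (A_3), so the type is A_3 (the algebra sl(4)).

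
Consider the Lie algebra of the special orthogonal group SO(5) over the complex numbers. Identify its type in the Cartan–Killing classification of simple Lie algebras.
This is so(5) with 5 odd, which has dimension 5(5-1)/2 = 10 and rank (5-1)/2 = 2. In the classification of classical Lie algebras, the orthogonal algebra so(2n+1) in an odd number of variables has type B_n; here n = 2, so the Dynkin diagram is a chain of 2 nodes with a double edge at one end; the terminal node there is the unique short simple root (B_2). Hence the type is B_2.

type B_2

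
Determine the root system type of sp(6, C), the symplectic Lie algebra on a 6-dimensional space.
This is sp(6), which has dimension 6(6+1)/2 = 21 and rank 6/2 = 3. In the classification of classical Lie algebras, the symplectic algebra sp(2n) has type C_n; here n = 3, so the Dynkin diagram is a chain of 3 nodes with a double edge at one end; the terminal node there is the unique long simple root (C_3). Hence the type is C_3.

C_3 (sp(6))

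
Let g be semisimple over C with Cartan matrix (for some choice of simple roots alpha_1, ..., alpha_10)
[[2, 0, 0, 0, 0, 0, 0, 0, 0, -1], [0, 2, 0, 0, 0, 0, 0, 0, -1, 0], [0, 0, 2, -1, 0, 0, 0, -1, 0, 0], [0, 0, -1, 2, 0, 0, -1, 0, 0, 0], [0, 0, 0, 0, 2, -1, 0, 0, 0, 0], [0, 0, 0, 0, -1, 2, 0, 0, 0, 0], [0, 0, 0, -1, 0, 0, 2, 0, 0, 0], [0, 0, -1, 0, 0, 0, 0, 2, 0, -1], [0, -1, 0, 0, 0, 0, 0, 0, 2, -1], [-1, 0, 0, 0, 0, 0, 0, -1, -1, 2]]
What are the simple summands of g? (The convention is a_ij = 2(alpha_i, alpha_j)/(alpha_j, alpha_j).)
type A_2 + type E_8

The diagram associated to this matrix has two connected components: the simple roots {alpha_5, alpha_6} form a chain of 2 nodes with single edges (A_2), and {alpha_1, alpha_2, alpha_3, alpha_4, alpha_7, alpha_8, alpha_9, alpha_10} form a chain of 7 nodes with one extra node attached to the third node from one end (E_8). A semisimple Lie algebra decomposes uniquely as the direct sum of simple ideals, one per connected component of its Dynkin diagram, so g ≅ A_2 ⊕ E_8 (dimension 8 + 248 = 256).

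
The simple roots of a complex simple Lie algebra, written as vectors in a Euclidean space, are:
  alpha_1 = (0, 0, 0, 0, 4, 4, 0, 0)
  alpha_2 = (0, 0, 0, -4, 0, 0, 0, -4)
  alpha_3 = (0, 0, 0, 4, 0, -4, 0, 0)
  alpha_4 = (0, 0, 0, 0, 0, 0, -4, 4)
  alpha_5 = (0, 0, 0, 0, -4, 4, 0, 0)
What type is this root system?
Compute the Cartan integers a_ij = 2(alpha_i, alpha_j)/(alpha_j, alpha_j); the resulting 5x5 Cartan matrix is
[[2, 0, -1, 0, 0], [0, 2, -1, -1, 0], [-1, -1, 2, 0, -1], [0, -1, 0, 2, 0], [0, 0, -1, 0, 2]].
All simple roots have the same length, so the diagram is simply laced. The associated Dynkin diagram is a chain of 3 nodes with a fork of two nodes at one end (D_5), so the type is D_5 (the algebra so(10)).

D_5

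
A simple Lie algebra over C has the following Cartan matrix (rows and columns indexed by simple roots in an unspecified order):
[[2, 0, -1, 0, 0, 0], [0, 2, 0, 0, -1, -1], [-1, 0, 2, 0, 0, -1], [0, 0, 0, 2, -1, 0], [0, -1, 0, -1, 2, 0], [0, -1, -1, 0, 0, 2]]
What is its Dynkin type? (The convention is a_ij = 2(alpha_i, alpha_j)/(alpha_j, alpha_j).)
The matrix has rank 6 with 2's on the diagonal. Reading the off-diagonal entries as Dynkin edges (a single edge where a_ij = a_ji = -1; a double or triple edge where a_ij * a_ji = 2 or 3), the diagram is a chain of 6 nodes with single edges (A_6). One simple-root ordering that puts it in standard form is (alpha_1, alpha_3, alpha_6, alpha_2, alpha_5, alpha_4). So the algebra is type A_6, i.e. sl(7).

A_6 (sl(7))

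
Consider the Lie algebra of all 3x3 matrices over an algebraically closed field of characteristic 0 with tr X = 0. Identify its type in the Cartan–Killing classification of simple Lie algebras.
This is sl(3), which has dimension 3^2 - 1 = 8 and rank 3 - 1 = 2 (a Cartan subalgebra is the diagonal traceless matrices). In the classification of classical Lie algebras, the special linear algebra sl(n+1) has type A_n; here n = 2, so the Dynkin diagram is a chain of 2 nodes with single edges (A_2). Hence the type is A_2.

A_2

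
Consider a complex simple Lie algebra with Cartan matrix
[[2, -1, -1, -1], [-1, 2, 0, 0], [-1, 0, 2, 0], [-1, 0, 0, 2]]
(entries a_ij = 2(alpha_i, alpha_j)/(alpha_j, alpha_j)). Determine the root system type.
D4

The matrix has rank 4 with 2's on the diagonal. Reading the off-diagonal entries as Dynkin edges (a single edge where a_ij = a_ji = -1; a double or triple edge where a_ij * a_ji = 2 or 3), the diagram is a chain of 2 nodes with a fork of two nodes at one end (D_4). One simple-root ordering that puts it in standard form is (alpha_4, alpha_1, alpha_2, alpha_3). So the algebra is type D_4, i.e. so(8).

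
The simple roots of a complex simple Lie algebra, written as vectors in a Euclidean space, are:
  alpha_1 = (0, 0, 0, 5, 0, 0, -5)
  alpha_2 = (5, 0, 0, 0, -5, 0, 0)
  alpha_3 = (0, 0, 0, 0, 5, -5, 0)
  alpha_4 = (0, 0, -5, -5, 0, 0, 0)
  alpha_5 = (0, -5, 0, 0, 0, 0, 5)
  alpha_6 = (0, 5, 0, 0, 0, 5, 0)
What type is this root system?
Compute the Cartan integers a_ij = 2(alpha_i, alpha_j)/(alpha_j, alpha_j); the resulting 6x6 Cartan matrix is
[[2, 0, 0, -1, -1, 0], [0, 2, -1, 0, 0, 0], [0, -1, 2, 0, 0, -1], [-1, 0, 0, 2, 0, 0], [-1, 0, 0, 0, 2, -1], [0, 0, -1, 0, -1, 2]].
All simple roots have the same length, so the diagram is simply laced. The associated Dynkin diagram is a chain of 6 nodes with single edges (A_6), so the type is A_6 (the algebra sl(7)).

A6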